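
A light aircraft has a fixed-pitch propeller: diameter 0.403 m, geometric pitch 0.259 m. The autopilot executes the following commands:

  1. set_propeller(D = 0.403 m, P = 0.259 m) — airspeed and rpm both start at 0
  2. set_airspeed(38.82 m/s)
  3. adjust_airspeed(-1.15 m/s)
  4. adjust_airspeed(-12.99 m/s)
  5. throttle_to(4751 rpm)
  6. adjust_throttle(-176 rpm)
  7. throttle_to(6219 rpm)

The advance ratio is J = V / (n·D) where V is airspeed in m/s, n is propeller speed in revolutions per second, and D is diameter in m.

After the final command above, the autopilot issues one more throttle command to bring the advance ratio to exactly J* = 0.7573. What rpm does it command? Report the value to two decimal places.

set_propeller: D = 0.403 m, P = 0.259 m (p = P/D = 0.642680); state ← (V=0, rpm=0)
set_airspeed(38.82): V ← 38.82 m/s
adjust_airspeed(-1.15): V ← 38.82 -1.15 = 37.67 m/s
adjust_airspeed(-12.99): V ← 37.67 -12.99 = 24.68 m/s
throttle_to(4751): rpm ← 4751
adjust_throttle(-176): rpm ← 4751 -176 = 4575
throttle_to(6219): rpm ← 6219
final state: V = 24.68 m/s, rpm = 6219 → n = rpm/60 = 103.650000 rev/s
target J* = 0.7573; solve J* = V/(n·D) for n: n = V/(J*·D) = 24.68/(0.7573 × 0.403) = 80.867153 rev/s
rpm = 60·n = 4852.029166

rpm = 4852.03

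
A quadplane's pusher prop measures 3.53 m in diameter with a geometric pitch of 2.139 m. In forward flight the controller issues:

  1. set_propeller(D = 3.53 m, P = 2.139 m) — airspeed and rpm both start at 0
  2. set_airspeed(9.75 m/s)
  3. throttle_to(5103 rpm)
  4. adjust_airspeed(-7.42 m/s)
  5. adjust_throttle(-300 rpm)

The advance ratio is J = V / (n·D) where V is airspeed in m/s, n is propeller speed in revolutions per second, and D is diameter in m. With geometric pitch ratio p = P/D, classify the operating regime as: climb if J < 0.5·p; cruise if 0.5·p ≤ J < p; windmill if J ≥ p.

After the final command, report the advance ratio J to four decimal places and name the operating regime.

set_propeller: D = 3.53 m, P = 2.139 m (p = P/D = 0.605949); state ← (V=0, rpm=0)
set_airspeed(9.75): V ← 9.75 m/s
throttle_to(5103): rpm ← 5103
adjust_airspeed(-7.42): V ← 9.75 -7.42 = 2.33 m/s
adjust_throttle(-300): rpm ← 5103 -300 = 4803
final state: V = 2.33 m/s, rpm = 4803 → n = rpm/60 = 80.050000 rev/s
J = V / (n·D) = 2.33 / (80.050000 × 3.53) = 0.008246
regime bands: climb J<0.3030 | cruise [0.3030, 0.6059) | windmill J≥0.6059
J = 0.0082 → climb

J = 0.0082, regime = climb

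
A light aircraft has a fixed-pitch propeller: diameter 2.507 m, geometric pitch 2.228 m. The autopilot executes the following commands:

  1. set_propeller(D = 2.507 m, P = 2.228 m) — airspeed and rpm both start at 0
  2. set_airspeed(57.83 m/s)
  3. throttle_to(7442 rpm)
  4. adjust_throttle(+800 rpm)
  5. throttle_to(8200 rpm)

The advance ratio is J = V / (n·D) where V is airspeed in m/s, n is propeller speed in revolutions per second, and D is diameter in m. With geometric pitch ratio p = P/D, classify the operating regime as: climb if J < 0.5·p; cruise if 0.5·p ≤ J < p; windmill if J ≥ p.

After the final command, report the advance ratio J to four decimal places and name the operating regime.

J = 0.1688, regime = climb

set_propeller: D = 2.507 m, P = 2.228 m (p = P/D = 0.888712); state ← (V=0, rpm=0)
set_airspeed(57.83): V ← 57.83 m/s
throttle_to(7442): rpm ← 7442
adjust_throttle(+800): rpm ← 7442 +800 = 8242
throttle_to(8200): rpm ← 8200
final state: V = 57.83 m/s, rpm = 8200 → n = rpm/60 = 136.666667 rev/s
J = V / (n·D) = 57.83 / (136.666667 × 2.507) = 0.168786
regime bands: climb J<0.4444 | cruise [0.4444, 0.8887) | windmill J≥0.8887
J = 0.1688 → climb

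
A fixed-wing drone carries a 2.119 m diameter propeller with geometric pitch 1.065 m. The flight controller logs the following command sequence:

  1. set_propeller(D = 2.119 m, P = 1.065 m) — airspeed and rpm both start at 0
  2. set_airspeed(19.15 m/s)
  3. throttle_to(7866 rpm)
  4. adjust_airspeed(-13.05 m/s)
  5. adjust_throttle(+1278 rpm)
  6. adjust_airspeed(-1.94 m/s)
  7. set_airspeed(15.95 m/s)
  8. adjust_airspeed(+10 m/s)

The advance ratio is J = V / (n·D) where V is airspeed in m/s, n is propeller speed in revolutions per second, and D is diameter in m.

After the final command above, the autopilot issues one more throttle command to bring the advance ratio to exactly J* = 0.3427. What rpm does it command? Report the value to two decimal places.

rpm = 2144.09

set_propeller: D = 2.119 m, P = 1.065 m (p = P/D = 0.502596); state ← (V=0, rpm=0)
set_airspeed(19.15): V ← 19.15 m/s
throttle_to(7866): rpm ← 7866
adjust_airspeed(-13.05): V ← 19.15 -13.05 = 6.1 m/s
adjust_throttle(+1278): rpm ← 7866 +1278 = 9144
adjust_airspeed(-1.94): V ← 6.1 -1.94 = 4.16 m/s
set_airspeed(15.95): V ← 15.95 m/s
adjust_airspeed(+10): V ← 15.95 +10 = 25.95 m/s
final state: V = 25.95 m/s, rpm = 9144 → n = rpm/60 = 152.400000 rev/s
target J* = 0.3427; solve J* = V/(n·D) for n: n = V/(J*·D) = 25.95/(0.3427 × 2.119) = 35.734878 rev/s
rpm = 60·n = 2144.092667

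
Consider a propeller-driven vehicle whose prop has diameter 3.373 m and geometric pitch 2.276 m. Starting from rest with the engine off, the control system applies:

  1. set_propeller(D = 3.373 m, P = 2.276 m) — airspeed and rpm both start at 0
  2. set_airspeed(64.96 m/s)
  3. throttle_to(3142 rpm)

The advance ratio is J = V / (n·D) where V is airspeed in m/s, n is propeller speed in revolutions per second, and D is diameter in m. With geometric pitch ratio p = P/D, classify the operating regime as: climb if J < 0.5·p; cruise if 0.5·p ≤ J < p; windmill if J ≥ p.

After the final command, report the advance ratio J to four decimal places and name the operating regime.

J = 0.3678, regime = cruise

set_propeller: D = 3.373 m, P = 2.276 m (p = P/D = 0.674770); state ← (V=0, rpm=0)
set_airspeed(64.96): V ← 64.96 m/s
throttle_to(3142): rpm ← 3142
final state: V = 64.96 m/s, rpm = 3142 → n = rpm/60 = 52.366667 rev/s
J = V / (n·D) = 64.96 / (52.366667 × 3.373) = 0.367769
regime bands: climb J<0.3374 | cruise [0.3374, 0.6748) | windmill J≥0.6748
J = 0.3678 → cruise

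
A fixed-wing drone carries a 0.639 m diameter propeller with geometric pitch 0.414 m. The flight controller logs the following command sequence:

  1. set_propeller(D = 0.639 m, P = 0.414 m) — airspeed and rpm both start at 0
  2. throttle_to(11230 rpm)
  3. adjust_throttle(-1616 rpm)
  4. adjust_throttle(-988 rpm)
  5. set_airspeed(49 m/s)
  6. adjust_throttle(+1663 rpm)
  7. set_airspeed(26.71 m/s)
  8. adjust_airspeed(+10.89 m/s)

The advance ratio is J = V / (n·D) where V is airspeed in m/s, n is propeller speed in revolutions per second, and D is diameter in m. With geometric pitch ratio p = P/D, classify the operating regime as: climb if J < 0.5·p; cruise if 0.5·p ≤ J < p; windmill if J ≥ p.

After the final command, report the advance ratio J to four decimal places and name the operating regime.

set_propeller: D = 0.639 m, P = 0.414 m (p = P/D = 0.647887); state ← (V=0, rpm=0)
throttle_to(11230): rpm ← 11230
adjust_throttle(-1616): rpm ← 11230 -1616 = 9614
adjust_throttle(-988): rpm ← 9614 -988 = 8626
set_airspeed(49): V ← 49 m/s
adjust_throttle(+1663): rpm ← 8626 +1663 = 10289
set_airspeed(26.71): V ← 26.71 m/s
adjust_airspeed(+10.89): V ← 26.71 +10.89 = 37.6 m/s
final state: V = 37.6 m/s, rpm = 10289 → n = rpm/60 = 171.483333 rev/s
J = V / (n·D) = 37.6 / (171.483333 × 0.639) = 0.343135
regime bands: climb J<0.3239 | cruise [0.3239, 0.6479) | windmill J≥0.6479
J = 0.3431 → cruise

J = 0.3431, regime = cruise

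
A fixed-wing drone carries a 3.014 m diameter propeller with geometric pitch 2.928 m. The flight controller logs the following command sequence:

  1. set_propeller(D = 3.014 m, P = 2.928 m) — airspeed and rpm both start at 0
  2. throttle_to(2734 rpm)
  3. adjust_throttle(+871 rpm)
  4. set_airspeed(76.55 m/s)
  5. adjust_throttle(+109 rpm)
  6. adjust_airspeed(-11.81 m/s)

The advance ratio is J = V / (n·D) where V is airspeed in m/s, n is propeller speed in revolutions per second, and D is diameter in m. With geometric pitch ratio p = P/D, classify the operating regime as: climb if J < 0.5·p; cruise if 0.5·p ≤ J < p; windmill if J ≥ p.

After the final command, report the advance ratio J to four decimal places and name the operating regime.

J = 0.3470, regime = climb

set_propeller: D = 3.014 m, P = 2.928 m (p = P/D = 0.971466); state ← (V=0, rpm=0)
throttle_to(2734): rpm ← 2734
adjust_throttle(+871): rpm ← 2734 +871 = 3605
set_airspeed(76.55): V ← 76.55 m/s
adjust_throttle(+109): rpm ← 3605 +109 = 3714
adjust_airspeed(-11.81): V ← 76.55 -11.81 = 64.74 m/s
final state: V = 64.74 m/s, rpm = 3714 → n = rpm/60 = 61.900000 rev/s
J = V / (n·D) = 64.74 / (61.900000 × 3.014) = 0.347007
regime bands: climb J<0.4857 | cruise [0.4857, 0.9715) | windmill J≥0.9715
J = 0.3470 → climb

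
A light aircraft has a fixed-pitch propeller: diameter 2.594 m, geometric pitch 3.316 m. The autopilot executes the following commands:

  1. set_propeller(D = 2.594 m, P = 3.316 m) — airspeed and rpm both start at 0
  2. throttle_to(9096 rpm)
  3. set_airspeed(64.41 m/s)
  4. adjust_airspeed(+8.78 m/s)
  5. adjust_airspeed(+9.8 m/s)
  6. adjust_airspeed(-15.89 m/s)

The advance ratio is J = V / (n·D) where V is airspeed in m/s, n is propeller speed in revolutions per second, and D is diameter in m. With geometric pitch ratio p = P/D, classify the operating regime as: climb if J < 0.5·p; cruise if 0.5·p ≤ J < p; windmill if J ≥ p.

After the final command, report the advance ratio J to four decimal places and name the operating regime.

set_propeller: D = 2.594 m, P = 3.316 m (p = P/D = 1.278335); state ← (V=0, rpm=0)
throttle_to(9096): rpm ← 9096
set_airspeed(64.41): V ← 64.41 m/s
adjust_airspeed(+8.78): V ← 64.41 +8.78 = 73.19 m/s
adjust_airspeed(+9.8): V ← 73.19 +9.8 = 82.99 m/s
adjust_airspeed(-15.89): V ← 82.99 -15.89 = 67.1 m/s
final state: V = 67.1 m/s, rpm = 9096 → n = rpm/60 = 151.600000 rev/s
J = V / (n·D) = 67.1 / (151.600000 × 2.594) = 0.170629
regime bands: climb J<0.6392 | cruise [0.6392, 1.2783) | windmill J≥1.2783
J = 0.1706 → climb

J = 0.1706, regime = climb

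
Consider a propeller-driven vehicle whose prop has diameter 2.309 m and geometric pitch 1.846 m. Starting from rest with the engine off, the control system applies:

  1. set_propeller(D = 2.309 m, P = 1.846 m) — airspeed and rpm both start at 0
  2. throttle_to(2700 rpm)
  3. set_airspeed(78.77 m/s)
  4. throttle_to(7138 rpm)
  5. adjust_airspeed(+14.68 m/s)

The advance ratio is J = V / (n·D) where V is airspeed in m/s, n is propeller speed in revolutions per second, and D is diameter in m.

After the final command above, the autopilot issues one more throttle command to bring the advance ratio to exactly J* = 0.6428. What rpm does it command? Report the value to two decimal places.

set_propeller: D = 2.309 m, P = 1.846 m (p = P/D = 0.799480); state ← (V=0, rpm=0)
throttle_to(2700): rpm ← 2700
set_airspeed(78.77): V ← 78.77 m/s
throttle_to(7138): rpm ← 7138
adjust_airspeed(+14.68): V ← 78.77 +14.68 = 93.45 m/s
final state: V = 93.45 m/s, rpm = 7138 → n = rpm/60 = 118.966667 rev/s
target J* = 0.6428; solve J* = V/(n·D) for n: n = V/(J*·D) = 93.45/(0.6428 × 2.309) = 62.962143 rev/s
rpm = 60·n = 3777.728609

rpm = 3777.73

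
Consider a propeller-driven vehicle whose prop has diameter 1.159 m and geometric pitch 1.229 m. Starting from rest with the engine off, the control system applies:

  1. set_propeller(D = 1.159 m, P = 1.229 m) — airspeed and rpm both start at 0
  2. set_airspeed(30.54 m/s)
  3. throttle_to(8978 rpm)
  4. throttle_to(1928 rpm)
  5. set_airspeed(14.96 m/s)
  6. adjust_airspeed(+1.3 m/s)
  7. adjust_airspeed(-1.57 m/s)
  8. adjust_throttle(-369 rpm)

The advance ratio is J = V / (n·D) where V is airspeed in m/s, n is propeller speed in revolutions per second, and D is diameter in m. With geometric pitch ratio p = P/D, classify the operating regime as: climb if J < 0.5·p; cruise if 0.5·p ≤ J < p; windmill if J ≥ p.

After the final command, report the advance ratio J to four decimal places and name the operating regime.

J = 0.4878, regime = climb

set_propeller: D = 1.159 m, P = 1.229 m (p = P/D = 1.060397); state ← (V=0, rpm=0)
set_airspeed(30.54): V ← 30.54 m/s
throttle_to(8978): rpm ← 8978
throttle_to(1928): rpm ← 1928
set_airspeed(14.96): V ← 14.96 m/s
adjust_airspeed(+1.3): V ← 14.96 +1.3 = 16.26 m/s
adjust_airspeed(-1.57): V ← 16.26 -1.57 = 14.69 m/s
adjust_throttle(-369): rpm ← 1928 -369 = 1559
final state: V = 14.69 m/s, rpm = 1559 → n = rpm/60 = 25.983333 rev/s
J = V / (n·D) = 14.69 / (25.983333 × 1.159) = 0.487802
regime bands: climb J<0.5302 | cruise [0.5302, 1.0604) | windmill J≥1.0604
J = 0.4878 → climb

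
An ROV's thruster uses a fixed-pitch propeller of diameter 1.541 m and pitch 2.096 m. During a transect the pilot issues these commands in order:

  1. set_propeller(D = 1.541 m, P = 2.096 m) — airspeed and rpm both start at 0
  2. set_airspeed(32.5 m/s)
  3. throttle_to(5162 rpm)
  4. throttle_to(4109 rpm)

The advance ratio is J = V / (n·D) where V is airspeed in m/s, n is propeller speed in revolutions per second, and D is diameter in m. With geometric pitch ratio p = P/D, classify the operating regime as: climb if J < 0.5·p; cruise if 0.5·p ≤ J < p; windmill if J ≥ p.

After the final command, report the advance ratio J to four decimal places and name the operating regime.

J = 0.3080, regime = climb

set_propeller: D = 1.541 m, P = 2.096 m (p = P/D = 1.360156); state ← (V=0, rpm=0)
set_airspeed(32.5): V ← 32.5 m/s
throttle_to(5162): rpm ← 5162
throttle_to(4109): rpm ← 4109
final state: V = 32.5 m/s, rpm = 4109 → n = rpm/60 = 68.483333 rev/s
J = V / (n·D) = 32.5 / (68.483333 × 1.541) = 0.307961
regime bands: climb J<0.6801 | cruise [0.6801, 1.3602) | windmill J≥1.3602
J = 0.3080 → climb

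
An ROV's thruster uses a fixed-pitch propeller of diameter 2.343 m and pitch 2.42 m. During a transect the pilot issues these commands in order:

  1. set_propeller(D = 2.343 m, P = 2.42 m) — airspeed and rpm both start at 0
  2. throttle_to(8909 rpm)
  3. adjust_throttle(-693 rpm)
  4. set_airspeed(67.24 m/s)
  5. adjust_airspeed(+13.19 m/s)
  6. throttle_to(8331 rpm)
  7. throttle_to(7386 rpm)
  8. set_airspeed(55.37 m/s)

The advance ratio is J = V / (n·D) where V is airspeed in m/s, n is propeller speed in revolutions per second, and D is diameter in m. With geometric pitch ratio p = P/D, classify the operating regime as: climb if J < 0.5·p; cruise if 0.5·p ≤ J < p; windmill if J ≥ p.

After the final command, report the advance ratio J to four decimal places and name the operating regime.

set_propeller: D = 2.343 m, P = 2.42 m (p = P/D = 1.032864); state ← (V=0, rpm=0)
throttle_to(8909): rpm ← 8909
adjust_throttle(-693): rpm ← 8909 -693 = 8216
set_airspeed(67.24): V ← 67.24 m/s
adjust_airspeed(+13.19): V ← 67.24 +13.19 = 80.43 m/s
throttle_to(8331): rpm ← 8331
throttle_to(7386): rpm ← 7386
set_airspeed(55.37): V ← 55.37 m/s
final state: V = 55.37 m/s, rpm = 7386 → n = rpm/60 = 123.100000 rev/s
J = V / (n·D) = 55.37 / (123.100000 × 2.343) = 0.191975
regime bands: climb J<0.5164 | cruise [0.5164, 1.0329) | windmill J≥1.0329
J = 0.1920 → climb

J = 0.1920, regime = climb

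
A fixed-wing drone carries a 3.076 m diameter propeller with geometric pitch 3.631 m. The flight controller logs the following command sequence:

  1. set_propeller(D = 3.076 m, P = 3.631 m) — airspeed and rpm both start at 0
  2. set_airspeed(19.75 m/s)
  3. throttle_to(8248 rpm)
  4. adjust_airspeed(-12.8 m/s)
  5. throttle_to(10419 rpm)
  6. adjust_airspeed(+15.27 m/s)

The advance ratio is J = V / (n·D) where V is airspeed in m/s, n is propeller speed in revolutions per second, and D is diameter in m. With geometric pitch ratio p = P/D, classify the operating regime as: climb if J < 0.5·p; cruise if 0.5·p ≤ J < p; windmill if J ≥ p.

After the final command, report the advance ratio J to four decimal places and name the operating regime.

J = 0.0416, regime = climb

set_propeller: D = 3.076 m, P = 3.631 m (p = P/D = 1.180429); state ← (V=0, rpm=0)
set_airspeed(19.75): V ← 19.75 m/s
throttle_to(8248): rpm ← 8248
adjust_airspeed(-12.8): V ← 19.75 -12.8 = 6.95 m/s
throttle_to(10419): rpm ← 10419
adjust_airspeed(+15.27): V ← 6.95 +15.27 = 22.22 m/s
final state: V = 22.22 m/s, rpm = 10419 → n = rpm/60 = 173.650000 rev/s
J = V / (n·D) = 22.22 / (173.650000 × 3.076) = 0.041599
regime bands: climb J<0.5902 | cruise [0.5902, 1.1804) | windmill J≥1.1804
J = 0.0416 → climb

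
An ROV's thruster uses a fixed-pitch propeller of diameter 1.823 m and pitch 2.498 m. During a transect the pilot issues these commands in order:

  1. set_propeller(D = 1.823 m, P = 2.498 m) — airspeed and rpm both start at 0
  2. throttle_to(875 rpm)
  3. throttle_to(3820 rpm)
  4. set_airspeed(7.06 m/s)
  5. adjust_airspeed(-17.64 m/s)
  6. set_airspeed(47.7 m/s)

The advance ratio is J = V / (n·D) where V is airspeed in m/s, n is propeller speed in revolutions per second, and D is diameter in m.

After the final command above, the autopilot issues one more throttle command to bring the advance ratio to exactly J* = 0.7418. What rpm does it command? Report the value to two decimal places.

set_propeller: D = 1.823 m, P = 2.498 m (p = P/D = 1.370269); state ← (V=0, rpm=0)
throttle_to(875): rpm ← 875
throttle_to(3820): rpm ← 3820
set_airspeed(7.06): V ← 7.06 m/s
adjust_airspeed(-17.64): V ← 7.06 -17.64 = -10.58 m/s
set_airspeed(47.7): V ← 47.7 m/s
final state: V = 47.7 m/s, rpm = 3820 → n = rpm/60 = 63.666667 rev/s
target J* = 0.7418; solve J* = V/(n·D) for n: n = V/(J*·D) = 47.7/(0.7418 × 1.823) = 35.273202 rev/s
rpm = 60·n = 2116.392100

rpm = 2116.39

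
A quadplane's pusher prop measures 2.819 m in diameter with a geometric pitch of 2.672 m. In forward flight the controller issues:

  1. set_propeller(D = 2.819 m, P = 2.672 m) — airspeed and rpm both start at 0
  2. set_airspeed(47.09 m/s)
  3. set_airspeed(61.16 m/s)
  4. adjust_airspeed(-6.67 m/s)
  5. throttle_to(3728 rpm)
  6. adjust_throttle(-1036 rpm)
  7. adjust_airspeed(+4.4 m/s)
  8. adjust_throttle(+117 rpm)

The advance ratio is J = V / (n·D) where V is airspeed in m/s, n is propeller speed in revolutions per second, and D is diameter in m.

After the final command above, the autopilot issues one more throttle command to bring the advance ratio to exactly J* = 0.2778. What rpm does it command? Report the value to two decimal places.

rpm = 4511.96

set_propeller: D = 2.819 m, P = 2.672 m (p = P/D = 0.947854); state ← (V=0, rpm=0)
set_airspeed(47.09): V ← 47.09 m/s
set_airspeed(61.16): V ← 61.16 m/s
adjust_airspeed(-6.67): V ← 61.16 -6.67 = 54.49 m/s
throttle_to(3728): rpm ← 3728
adjust_throttle(-1036): rpm ← 3728 -1036 = 2692
adjust_airspeed(+4.4): V ← 54.49 +4.4 = 58.89 m/s
adjust_throttle(+117): rpm ← 2692 +117 = 2809
final state: V = 58.89 m/s, rpm = 2809 → n = rpm/60 = 46.816667 rev/s
target J* = 0.2778; solve J* = V/(n·D) for n: n = V/(J*·D) = 58.89/(0.2778 × 2.819) = 75.199376 rev/s
rpm = 60·n = 4511.962562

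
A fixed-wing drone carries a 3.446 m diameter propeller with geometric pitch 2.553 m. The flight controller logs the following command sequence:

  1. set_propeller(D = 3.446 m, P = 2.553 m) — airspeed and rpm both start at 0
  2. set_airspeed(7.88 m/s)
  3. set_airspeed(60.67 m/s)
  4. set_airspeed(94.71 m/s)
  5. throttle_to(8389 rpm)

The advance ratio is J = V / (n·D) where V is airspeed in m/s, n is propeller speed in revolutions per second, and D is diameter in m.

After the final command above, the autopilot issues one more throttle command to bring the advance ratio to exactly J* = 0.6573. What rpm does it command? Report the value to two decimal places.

rpm = 2508.81

set_propeller: D = 3.446 m, P = 2.553 m (p = P/D = 0.740859); state ← (V=0, rpm=0)
set_airspeed(7.88): V ← 7.88 m/s
set_airspeed(60.67): V ← 60.67 m/s
set_airspeed(94.71): V ← 94.71 m/s
throttle_to(8389): rpm ← 8389
final state: V = 94.71 m/s, rpm = 8389 → n = rpm/60 = 139.816667 rev/s
target J* = 0.6573; solve J* = V/(n·D) for n: n = V/(J*·D) = 94.71/(0.6573 × 3.446) = 41.813539 rev/s
rpm = 60·n = 2508.812366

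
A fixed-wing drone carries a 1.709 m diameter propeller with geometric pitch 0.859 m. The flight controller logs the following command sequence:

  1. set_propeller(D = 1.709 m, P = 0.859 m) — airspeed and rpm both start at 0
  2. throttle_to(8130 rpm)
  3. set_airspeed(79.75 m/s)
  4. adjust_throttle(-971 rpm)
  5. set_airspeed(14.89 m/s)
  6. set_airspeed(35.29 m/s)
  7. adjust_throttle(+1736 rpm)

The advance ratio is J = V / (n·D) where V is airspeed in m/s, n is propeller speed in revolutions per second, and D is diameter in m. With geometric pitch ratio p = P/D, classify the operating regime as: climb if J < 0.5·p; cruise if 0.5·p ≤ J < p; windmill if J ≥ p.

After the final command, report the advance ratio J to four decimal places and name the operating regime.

set_propeller: D = 1.709 m, P = 0.859 m (p = P/D = 0.502633); state ← (V=0, rpm=0)
throttle_to(8130): rpm ← 8130
set_airspeed(79.75): V ← 79.75 m/s
adjust_throttle(-971): rpm ← 8130 -971 = 7159
set_airspeed(14.89): V ← 14.89 m/s
set_airspeed(35.29): V ← 35.29 m/s
adjust_throttle(+1736): rpm ← 7159 +1736 = 8895
final state: V = 35.29 m/s, rpm = 8895 → n = rpm/60 = 148.250000 rev/s
J = V / (n·D) = 35.29 / (148.250000 × 1.709) = 0.139288
regime bands: climb J<0.2513 | cruise [0.2513, 0.5026) | windmill J≥0.5026
J = 0.1393 → climb

J = 0.1393, regime = climb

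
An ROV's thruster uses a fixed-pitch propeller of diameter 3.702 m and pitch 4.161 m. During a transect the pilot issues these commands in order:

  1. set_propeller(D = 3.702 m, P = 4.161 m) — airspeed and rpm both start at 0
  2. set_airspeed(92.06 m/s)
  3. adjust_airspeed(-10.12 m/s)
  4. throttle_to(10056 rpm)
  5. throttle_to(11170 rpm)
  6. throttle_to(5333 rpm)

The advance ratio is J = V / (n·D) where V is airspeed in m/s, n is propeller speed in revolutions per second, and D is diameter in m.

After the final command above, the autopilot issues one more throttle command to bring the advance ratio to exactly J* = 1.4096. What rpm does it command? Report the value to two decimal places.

rpm = 942.14

set_propeller: D = 3.702 m, P = 4.161 m (p = P/D = 1.123987); state ← (V=0, rpm=0)
set_airspeed(92.06): V ← 92.06 m/s
adjust_airspeed(-10.12): V ← 92.06 -10.12 = 81.94 m/s
throttle_to(10056): rpm ← 10056
throttle_to(11170): rpm ← 11170
throttle_to(5333): rpm ← 5333
final state: V = 81.94 m/s, rpm = 5333 → n = rpm/60 = 88.883333 rev/s
target J* = 1.4096; solve J* = V/(n·D) for n: n = V/(J*·D) = 81.94/(1.4096 × 3.702) = 15.702314 rev/s
rpm = 60·n = 942.138832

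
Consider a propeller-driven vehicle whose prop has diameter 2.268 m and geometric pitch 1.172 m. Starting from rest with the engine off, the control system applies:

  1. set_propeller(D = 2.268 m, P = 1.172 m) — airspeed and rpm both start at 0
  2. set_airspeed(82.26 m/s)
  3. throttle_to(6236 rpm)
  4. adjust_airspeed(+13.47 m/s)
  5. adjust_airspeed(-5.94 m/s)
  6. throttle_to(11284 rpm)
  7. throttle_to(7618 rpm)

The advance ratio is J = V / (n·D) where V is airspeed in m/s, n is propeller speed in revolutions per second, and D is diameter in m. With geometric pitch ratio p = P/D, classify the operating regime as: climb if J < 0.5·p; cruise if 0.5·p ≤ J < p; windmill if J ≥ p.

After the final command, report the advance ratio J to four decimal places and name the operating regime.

set_propeller: D = 2.268 m, P = 1.172 m (p = P/D = 0.516755); state ← (V=0, rpm=0)
set_airspeed(82.26): V ← 82.26 m/s
throttle_to(6236): rpm ← 6236
adjust_airspeed(+13.47): V ← 82.26 +13.47 = 95.73 m/s
adjust_airspeed(-5.94): V ← 95.73 -5.94 = 89.79 m/s
throttle_to(11284): rpm ← 11284
throttle_to(7618): rpm ← 7618
final state: V = 89.79 m/s, rpm = 7618 → n = rpm/60 = 126.966667 rev/s
J = V / (n·D) = 89.79 / (126.966667 × 2.268) = 0.311814
regime bands: climb J<0.2584 | cruise [0.2584, 0.5168) | windmill J≥0.5168
J = 0.3118 → cruise

J = 0.3118, regime = cruise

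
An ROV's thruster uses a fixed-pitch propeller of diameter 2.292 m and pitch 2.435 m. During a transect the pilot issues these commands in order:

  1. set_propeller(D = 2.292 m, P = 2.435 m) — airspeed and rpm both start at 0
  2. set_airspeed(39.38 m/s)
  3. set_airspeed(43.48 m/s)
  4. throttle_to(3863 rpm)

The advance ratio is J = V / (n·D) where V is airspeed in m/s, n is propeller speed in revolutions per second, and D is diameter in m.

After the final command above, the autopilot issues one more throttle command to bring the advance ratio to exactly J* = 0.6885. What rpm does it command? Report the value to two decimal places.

set_propeller: D = 2.292 m, P = 2.435 m (p = P/D = 1.062391); state ← (V=0, rpm=0)
set_airspeed(39.38): V ← 39.38 m/s
set_airspeed(43.48): V ← 43.48 m/s
throttle_to(3863): rpm ← 3863
final state: V = 43.48 m/s, rpm = 3863 → n = rpm/60 = 64.383333 rev/s
target J* = 0.6885; solve J* = V/(n·D) for n: n = V/(J*·D) = 43.48/(0.6885 × 2.292) = 27.553132 rev/s
rpm = 60·n = 1653.187938

rpm = 1653.19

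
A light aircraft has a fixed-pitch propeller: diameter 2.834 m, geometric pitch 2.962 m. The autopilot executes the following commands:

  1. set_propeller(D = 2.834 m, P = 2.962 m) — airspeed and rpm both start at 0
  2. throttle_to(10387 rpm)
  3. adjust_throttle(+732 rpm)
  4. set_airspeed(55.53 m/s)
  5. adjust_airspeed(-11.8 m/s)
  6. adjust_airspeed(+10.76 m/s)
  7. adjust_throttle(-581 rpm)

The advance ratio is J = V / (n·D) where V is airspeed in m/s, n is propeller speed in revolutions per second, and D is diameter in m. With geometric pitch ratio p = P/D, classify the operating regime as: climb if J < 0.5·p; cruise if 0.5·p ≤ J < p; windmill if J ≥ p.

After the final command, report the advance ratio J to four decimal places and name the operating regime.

J = 0.1095, regime = climb

set_propeller: D = 2.834 m, P = 2.962 m (p = P/D = 1.045166); state ← (V=0, rpm=0)
throttle_to(10387): rpm ← 10387
adjust_throttle(+732): rpm ← 10387 +732 = 11119
set_airspeed(55.53): V ← 55.53 m/s
adjust_airspeed(-11.8): V ← 55.53 -11.8 = 43.73 m/s
adjust_airspeed(+10.76): V ← 43.73 +10.76 = 54.49 m/s
adjust_throttle(-581): rpm ← 11119 -581 = 10538
final state: V = 54.49 m/s, rpm = 10538 → n = rpm/60 = 175.633333 rev/s
J = V / (n·D) = 54.49 / (175.633333 × 2.834) = 0.109474
regime bands: climb J<0.5226 | cruise [0.5226, 1.0452) | windmill J≥1.0452
J = 0.1095 → climb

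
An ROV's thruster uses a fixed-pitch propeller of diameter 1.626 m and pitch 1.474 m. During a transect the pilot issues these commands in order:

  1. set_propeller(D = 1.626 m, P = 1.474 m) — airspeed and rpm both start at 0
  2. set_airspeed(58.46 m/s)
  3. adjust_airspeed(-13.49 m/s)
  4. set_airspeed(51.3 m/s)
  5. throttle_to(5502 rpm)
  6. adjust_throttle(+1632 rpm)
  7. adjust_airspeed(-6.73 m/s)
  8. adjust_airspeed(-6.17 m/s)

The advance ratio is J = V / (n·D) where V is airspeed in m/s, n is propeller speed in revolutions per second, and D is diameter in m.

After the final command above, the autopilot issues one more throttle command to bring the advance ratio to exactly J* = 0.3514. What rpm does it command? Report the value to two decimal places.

set_propeller: D = 1.626 m, P = 1.474 m (p = P/D = 0.906519); state ← (V=0, rpm=0)
set_airspeed(58.46): V ← 58.46 m/s
adjust_airspeed(-13.49): V ← 58.46 -13.49 = 44.97 m/s
set_airspeed(51.3): V ← 51.3 m/s
throttle_to(5502): rpm ← 5502
adjust_throttle(+1632): rpm ← 5502 +1632 = 7134
adjust_airspeed(-6.73): V ← 51.3 -6.73 = 44.57 m/s
adjust_airspeed(-6.17): V ← 44.57 -6.17 = 38.4 m/s
final state: V = 38.4 m/s, rpm = 7134 → n = rpm/60 = 118.900000 rev/s
target J* = 0.3514; solve J* = V/(n·D) for n: n = V/(J*·D) = 38.4/(0.3514 × 1.626) = 67.206136 rev/s
rpm = 60·n = 4032.368155

rpm = 4032.37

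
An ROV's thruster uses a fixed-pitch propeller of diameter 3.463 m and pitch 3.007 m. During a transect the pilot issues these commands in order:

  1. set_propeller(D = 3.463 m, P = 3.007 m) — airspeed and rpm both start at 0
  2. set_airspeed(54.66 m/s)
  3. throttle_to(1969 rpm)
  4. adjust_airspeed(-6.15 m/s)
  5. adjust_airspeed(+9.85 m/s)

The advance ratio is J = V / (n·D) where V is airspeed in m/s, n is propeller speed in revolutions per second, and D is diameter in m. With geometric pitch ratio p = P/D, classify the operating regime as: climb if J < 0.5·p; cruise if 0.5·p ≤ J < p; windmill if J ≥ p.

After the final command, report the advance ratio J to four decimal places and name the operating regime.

J = 0.5135, regime = cruise

set_propeller: D = 3.463 m, P = 3.007 m (p = P/D = 0.868322); state ← (V=0, rpm=0)
set_airspeed(54.66): V ← 54.66 m/s
throttle_to(1969): rpm ← 1969
adjust_airspeed(-6.15): V ← 54.66 -6.15 = 48.51 m/s
adjust_airspeed(+9.85): V ← 48.51 +9.85 = 58.36 m/s
final state: V = 58.36 m/s, rpm = 1969 → n = rpm/60 = 32.816667 rev/s
J = V / (n·D) = 58.36 / (32.816667 × 3.463) = 0.513533
regime bands: climb J<0.4342 | cruise [0.4342, 0.8683) | windmill J≥0.8683
J = 0.5135 → cruise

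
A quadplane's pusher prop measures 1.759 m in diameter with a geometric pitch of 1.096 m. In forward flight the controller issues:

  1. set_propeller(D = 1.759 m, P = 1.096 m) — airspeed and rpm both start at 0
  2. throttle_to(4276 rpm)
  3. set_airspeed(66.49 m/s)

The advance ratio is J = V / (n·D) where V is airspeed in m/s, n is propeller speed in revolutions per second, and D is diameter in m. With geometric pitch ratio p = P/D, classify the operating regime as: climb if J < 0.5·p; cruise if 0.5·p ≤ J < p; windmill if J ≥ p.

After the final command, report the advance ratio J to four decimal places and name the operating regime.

J = 0.5304, regime = cruise

set_propeller: D = 1.759 m, P = 1.096 m (p = P/D = 0.623081); state ← (V=0, rpm=0)
throttle_to(4276): rpm ← 4276
set_airspeed(66.49): V ← 66.49 m/s
final state: V = 66.49 m/s, rpm = 4276 → n = rpm/60 = 71.266667 rev/s
J = V / (n·D) = 66.49 / (71.266667 × 1.759) = 0.530401
regime bands: climb J<0.3115 | cruise [0.3115, 0.6231) | windmill J≥0.6231
J = 0.5304 → cruise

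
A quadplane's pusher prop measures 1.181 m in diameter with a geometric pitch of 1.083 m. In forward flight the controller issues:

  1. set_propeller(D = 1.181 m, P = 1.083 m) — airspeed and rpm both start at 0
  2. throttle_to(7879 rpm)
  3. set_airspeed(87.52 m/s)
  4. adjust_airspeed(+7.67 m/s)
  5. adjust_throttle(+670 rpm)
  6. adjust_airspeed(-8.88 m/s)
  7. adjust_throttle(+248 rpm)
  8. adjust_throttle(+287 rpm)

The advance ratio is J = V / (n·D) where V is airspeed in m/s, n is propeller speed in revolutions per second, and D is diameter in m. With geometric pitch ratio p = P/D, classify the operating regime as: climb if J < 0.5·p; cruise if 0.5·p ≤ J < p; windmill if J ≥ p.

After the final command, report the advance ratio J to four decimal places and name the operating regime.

J = 0.4827, regime = cruise

set_propeller: D = 1.181 m, P = 1.083 m (p = P/D = 0.917019); state ← (V=0, rpm=0)
throttle_to(7879): rpm ← 7879
set_airspeed(87.52): V ← 87.52 m/s
adjust_airspeed(+7.67): V ← 87.52 +7.67 = 95.19 m/s
adjust_throttle(+670): rpm ← 7879 +670 = 8549
adjust_airspeed(-8.88): V ← 95.19 -8.88 = 86.31 m/s
adjust_throttle(+248): rpm ← 8549 +248 = 8797
adjust_throttle(+287): rpm ← 8797 +287 = 9084
final state: V = 86.31 m/s, rpm = 9084 → n = rpm/60 = 151.400000 rev/s
J = V / (n·D) = 86.31 / (151.400000 × 1.181) = 0.482709
regime bands: climb J<0.4585 | cruise [0.4585, 0.9170) | windmill J≥0.9170
J = 0.4827 → cruise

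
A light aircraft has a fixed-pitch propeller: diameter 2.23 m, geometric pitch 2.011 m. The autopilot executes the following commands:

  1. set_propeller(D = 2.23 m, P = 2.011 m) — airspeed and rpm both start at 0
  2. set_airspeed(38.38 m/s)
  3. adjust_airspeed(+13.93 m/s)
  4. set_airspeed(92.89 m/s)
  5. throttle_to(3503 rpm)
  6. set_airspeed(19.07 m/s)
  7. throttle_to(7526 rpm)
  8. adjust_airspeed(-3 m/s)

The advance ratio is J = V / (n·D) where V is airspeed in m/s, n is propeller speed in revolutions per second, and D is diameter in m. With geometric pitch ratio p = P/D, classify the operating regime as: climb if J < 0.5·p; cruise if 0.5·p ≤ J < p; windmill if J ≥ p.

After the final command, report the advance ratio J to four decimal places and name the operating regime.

set_propeller: D = 2.23 m, P = 2.011 m (p = P/D = 0.901794); state ← (V=0, rpm=0)
set_airspeed(38.38): V ← 38.38 m/s
adjust_airspeed(+13.93): V ← 38.38 +13.93 = 52.31 m/s
set_airspeed(92.89): V ← 92.89 m/s
throttle_to(3503): rpm ← 3503
set_airspeed(19.07): V ← 19.07 m/s
throttle_to(7526): rpm ← 7526
adjust_airspeed(-3): V ← 19.07 -3 = 16.07 m/s
final state: V = 16.07 m/s, rpm = 7526 → n = rpm/60 = 125.433333 rev/s
J = V / (n·D) = 16.07 / (125.433333 × 2.23) = 0.057451
regime bands: climb J<0.4509 | cruise [0.4509, 0.9018) | windmill J≥0.9018
J = 0.0575 → climb

J = 0.0575, regime = climb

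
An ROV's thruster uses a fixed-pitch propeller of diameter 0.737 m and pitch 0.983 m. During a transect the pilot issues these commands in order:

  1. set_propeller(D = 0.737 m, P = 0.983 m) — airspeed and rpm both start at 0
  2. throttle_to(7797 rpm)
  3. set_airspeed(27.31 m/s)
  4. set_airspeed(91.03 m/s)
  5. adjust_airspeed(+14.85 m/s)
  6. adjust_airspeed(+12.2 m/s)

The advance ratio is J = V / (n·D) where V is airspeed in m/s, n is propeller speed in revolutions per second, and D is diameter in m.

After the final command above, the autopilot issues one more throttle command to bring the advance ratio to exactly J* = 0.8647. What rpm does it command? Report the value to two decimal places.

set_propeller: D = 0.737 m, P = 0.983 m (p = P/D = 1.333786); state ← (V=0, rpm=0)
throttle_to(7797): rpm ← 7797
set_airspeed(27.31): V ← 27.31 m/s
set_airspeed(91.03): V ← 91.03 m/s
adjust_airspeed(+14.85): V ← 91.03 +14.85 = 105.88 m/s
adjust_airspeed(+12.2): V ← 105.88 +12.2 = 118.08 m/s
final state: V = 118.08 m/s, rpm = 7797 → n = rpm/60 = 129.950000 rev/s
target J* = 0.8647; solve J* = V/(n·D) for n: n = V/(J*·D) = 118.08/(0.8647 × 0.737) = 185.286338 rev/s
rpm = 60·n = 11117.180271

rpm = 11117.18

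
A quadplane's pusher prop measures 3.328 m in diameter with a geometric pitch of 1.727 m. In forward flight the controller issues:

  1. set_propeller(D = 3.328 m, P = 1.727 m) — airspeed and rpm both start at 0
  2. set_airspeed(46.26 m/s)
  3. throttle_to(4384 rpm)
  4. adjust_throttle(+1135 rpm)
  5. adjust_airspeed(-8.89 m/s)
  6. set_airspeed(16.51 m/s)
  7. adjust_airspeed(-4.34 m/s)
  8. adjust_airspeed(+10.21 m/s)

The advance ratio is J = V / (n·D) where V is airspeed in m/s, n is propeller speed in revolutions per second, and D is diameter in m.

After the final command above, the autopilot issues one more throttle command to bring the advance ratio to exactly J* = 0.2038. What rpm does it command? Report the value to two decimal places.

set_propeller: D = 3.328 m, P = 1.727 m (p = P/D = 0.518930); state ← (V=0, rpm=0)
set_airspeed(46.26): V ← 46.26 m/s
throttle_to(4384): rpm ← 4384
adjust_throttle(+1135): rpm ← 4384 +1135 = 5519
adjust_airspeed(-8.89): V ← 46.26 -8.89 = 37.37 m/s
set_airspeed(16.51): V ← 16.51 m/s
adjust_airspeed(-4.34): V ← 16.51 -4.34 = 12.17 m/s
adjust_airspeed(+10.21): V ← 12.17 +10.21 = 22.38 m/s
final state: V = 22.38 m/s, rpm = 5519 → n = rpm/60 = 91.983333 rev/s
target J* = 0.2038; solve J* = V/(n·D) for n: n = V/(J*·D) = 22.38/(0.2038 × 3.328) = 32.996858 rev/s
rpm = 60·n = 1979.811467

rpm = 1979.81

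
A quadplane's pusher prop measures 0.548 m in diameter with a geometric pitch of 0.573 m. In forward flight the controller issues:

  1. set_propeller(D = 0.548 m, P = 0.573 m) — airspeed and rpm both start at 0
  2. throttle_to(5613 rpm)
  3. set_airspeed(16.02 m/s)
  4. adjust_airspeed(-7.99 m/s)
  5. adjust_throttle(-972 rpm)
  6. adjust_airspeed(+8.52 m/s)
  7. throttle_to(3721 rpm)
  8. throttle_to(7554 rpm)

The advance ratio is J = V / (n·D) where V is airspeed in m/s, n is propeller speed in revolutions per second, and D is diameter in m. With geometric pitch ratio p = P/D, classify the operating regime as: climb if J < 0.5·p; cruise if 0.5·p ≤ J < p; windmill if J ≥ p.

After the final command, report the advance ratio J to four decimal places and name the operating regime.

J = 0.2399, regime = climb

set_propeller: D = 0.548 m, P = 0.573 m (p = P/D = 1.045620); state ← (V=0, rpm=0)
throttle_to(5613): rpm ← 5613
set_airspeed(16.02): V ← 16.02 m/s
adjust_airspeed(-7.99): V ← 16.02 -7.99 = 8.03 m/s
adjust_throttle(-972): rpm ← 5613 -972 = 4641
adjust_airspeed(+8.52): V ← 8.03 +8.52 = 16.55 m/s
throttle_to(3721): rpm ← 3721
throttle_to(7554): rpm ← 7554
final state: V = 16.55 m/s, rpm = 7554 → n = rpm/60 = 125.900000 rev/s
J = V / (n·D) = 16.55 / (125.900000 × 0.548) = 0.239879
regime bands: climb J<0.5228 | cruise [0.5228, 1.0456) | windmill J≥1.0456
J = 0.2399 → climb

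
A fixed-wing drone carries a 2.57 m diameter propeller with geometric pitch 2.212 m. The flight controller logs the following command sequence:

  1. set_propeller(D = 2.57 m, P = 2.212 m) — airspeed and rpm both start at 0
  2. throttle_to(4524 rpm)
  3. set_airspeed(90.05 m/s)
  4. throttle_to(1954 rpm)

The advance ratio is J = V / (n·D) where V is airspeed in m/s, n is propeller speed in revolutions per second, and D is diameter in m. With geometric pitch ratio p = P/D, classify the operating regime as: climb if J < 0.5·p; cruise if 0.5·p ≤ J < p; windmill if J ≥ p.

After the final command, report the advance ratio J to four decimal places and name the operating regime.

set_propeller: D = 2.57 m, P = 2.212 m (p = P/D = 0.860700); state ← (V=0, rpm=0)
throttle_to(4524): rpm ← 4524
set_airspeed(90.05): V ← 90.05 m/s
throttle_to(1954): rpm ← 1954
final state: V = 90.05 m/s, rpm = 1954 → n = rpm/60 = 32.566667 rev/s
J = V / (n·D) = 90.05 / (32.566667 × 2.57) = 1.075913
regime bands: climb J<0.4304 | cruise [0.4304, 0.8607) | windmill J≥0.8607
J = 1.0759 → windmill

J = 1.0759, regime = windmill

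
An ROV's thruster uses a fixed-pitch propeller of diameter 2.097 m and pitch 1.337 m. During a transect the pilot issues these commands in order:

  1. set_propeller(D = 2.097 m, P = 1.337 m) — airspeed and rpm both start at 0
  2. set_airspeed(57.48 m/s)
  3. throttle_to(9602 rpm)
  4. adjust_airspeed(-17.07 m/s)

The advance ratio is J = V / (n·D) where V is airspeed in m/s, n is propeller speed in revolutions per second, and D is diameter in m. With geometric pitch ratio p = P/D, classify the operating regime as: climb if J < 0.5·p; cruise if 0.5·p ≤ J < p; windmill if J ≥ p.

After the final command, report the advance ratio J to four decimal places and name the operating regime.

set_propeller: D = 2.097 m, P = 1.337 m (p = P/D = 0.637577); state ← (V=0, rpm=0)
set_airspeed(57.48): V ← 57.48 m/s
throttle_to(9602): rpm ← 9602
adjust_airspeed(-17.07): V ← 57.48 -17.07 = 40.41 m/s
final state: V = 40.41 m/s, rpm = 9602 → n = rpm/60 = 160.033333 rev/s
J = V / (n·D) = 40.41 / (160.033333 × 2.097) = 0.120415
regime bands: climb J<0.3188 | cruise [0.3188, 0.6376) | windmill J≥0.6376
J = 0.1204 → climb

J = 0.1204, regime = climb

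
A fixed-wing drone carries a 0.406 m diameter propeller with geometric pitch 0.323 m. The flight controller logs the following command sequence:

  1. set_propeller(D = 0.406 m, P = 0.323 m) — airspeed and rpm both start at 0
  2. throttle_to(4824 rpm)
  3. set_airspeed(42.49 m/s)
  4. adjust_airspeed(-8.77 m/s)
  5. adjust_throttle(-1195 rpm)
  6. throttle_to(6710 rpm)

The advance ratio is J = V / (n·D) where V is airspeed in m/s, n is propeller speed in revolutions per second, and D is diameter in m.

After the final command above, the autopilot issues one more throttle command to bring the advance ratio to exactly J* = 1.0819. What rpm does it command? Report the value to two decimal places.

set_propeller: D = 0.406 m, P = 0.323 m (p = P/D = 0.795567); state ← (V=0, rpm=0)
throttle_to(4824): rpm ← 4824
set_airspeed(42.49): V ← 42.49 m/s
adjust_airspeed(-8.77): V ← 42.49 -8.77 = 33.72 m/s
adjust_throttle(-1195): rpm ← 4824 -1195 = 3629
throttle_to(6710): rpm ← 6710
final state: V = 33.72 m/s, rpm = 6710 → n = rpm/60 = 111.833333 rev/s
target J* = 1.0819; solve J* = V/(n·D) for n: n = V/(J*·D) = 33.72/(1.0819 × 0.406) = 76.766972 rev/s
rpm = 60·n = 4606.018330

rpm = 4606.02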